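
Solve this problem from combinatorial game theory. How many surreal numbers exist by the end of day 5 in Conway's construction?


Day 0: {|} = 0 is born. Count = 1.
Day n: the number of surreal numbers born by day n is 2^(n+1) - 1.
By day 0: 2^1 - 1 = 1
By day 1: 2^2 - 1 = 3
By day 2: 2^3 - 1 = 7
By day 3: 2^4 - 1 = 15
By day 4: 2^5 - 1 = 31
By day 5: 2^6 - 1 = 63
By day 5: 63 surreal numbers.

63


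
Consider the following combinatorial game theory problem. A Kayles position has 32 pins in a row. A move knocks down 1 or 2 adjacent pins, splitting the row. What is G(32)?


Kayles: a move removes 1 or 2 adjacent pins from a contiguous row.
Removing pins from a row of k leaves two independent rows (a, b) with a + b = k - 1 (one pin) or a + b = k - 2 (two pins); an end removal gives a = 0.
By Sprague-Grundy, G(k) = mex{ G(a) XOR G(b) } over all these splits. G(0) = 0.
G(1): splits (0,0):0^0=0 -> mex({0}) = 1
G(2): splits (0,1):0^1=1 (0,0):0^0=0 -> mex({0, 1}) = 2
G(3): splits (0,2):0^2=2 (1,1):1^1=0 (0,1):0^1=1 -> mex({0, 1, 2}) = 3
G(4): splits (0,3):0^3=3 (1,2):1^2=3 (0,2):0^2=2 (1,1):1^1=0 -> mex({0, 2, 3}) = 1
G(5): splits (0,4):0^1=1 (1,3):1^3=2 (2,2):2^2=0 (0,3):0^3=3 (1,2):1^2=3 -> mex({0, 1, 2, 3}) = 4
G(6) = mex({0, 1, 2, 4}) = 3
G(7) = mex({0, 1, 3, 4, 5}) = 2
G(8) = mex({0, 2, 3, 5, 6}) = 1
G(9) = mex({0, 1, 2, 3, 6, 7}) = 4
G(10) = mex({0, 1, 3, 4, 5, 7}) = 2
G(11) = mex({0, 1, 2, 3, 4, 5}) = 6
G(12) = mex({0, 1, 2, 3, 5, 6, 7}) = 4
G(13) = mex({0, 2, 3, 4, 6, 7}) = 1
G(14) = mex({0, 1, 4, 5, 6, 7}) = 2
G(15) = mex({0, 1, 2, 3, 4, 5, 6}) = 7
G(16) = mex({0, 2, 3, 5, 6, 7}) = 1
G(17) = mex({0, 1, 2, 3, 5, 6, 7}) = 4
G(18) = mex({0, 1, 2, 4, 5, 6}) = 3
G(19) = mex({0, 1, 3, 4, 5, 7}) = 2
G(20) = mex({0, 2, 3, 4, 5, 6, 7}) = 1
G(21) = mex({0, 1, 2, 3, 5, 6, 7}) = 4
G(22) = mex({0, 1, 2, 3, 4, 5, 7}) = 6
G(23) = mex({0, 1, 2, 3, 4, 5, 6}) = 7
G(24) = mex({0, 1, 2, 3, 5, 6, 7}) = 4
G(25) = mex({0, 2, 3, 4, 6, 7}) = 1
G(26) = mex({0, 1, 3, 4, 5, 6, 7}) = 2
G(27) = mex({0, 1, 2, 3, 4, 5, 6, 7}) = 8
G(28) = mex({0, 1, 2, 3, 4, 6, 7, 8}) = 5
G(29) = mex({0, 1, 2, 3, 5, 6, 7, 8, 9}) = 4
G(30) = mex({0, 1, 2, 3, 4, 5, 6, 9, 10}) = 7
G(31) = mex({0, 1, 3, 4, 5, 7, 10, 11}) = 2
G(32) = mex({0, 2, 3, 4, 5, 6, 7, 9, 11}) = 1
Therefore G(32) = 1.

1


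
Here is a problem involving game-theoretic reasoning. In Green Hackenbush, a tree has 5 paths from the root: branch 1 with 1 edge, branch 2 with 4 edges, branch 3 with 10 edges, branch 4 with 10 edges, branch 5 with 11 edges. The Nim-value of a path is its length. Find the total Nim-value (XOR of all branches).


The tree has 5 branches from the ground vertex.
In Green Hackenbush, the Nim-value of a simple path of length k is k.
Branch 1: length 1, Nim-value = 1
Branch 2: length 4, Nim-value = 4
Branch 3: length 10, Nim-value = 10
Branch 4: length 10, Nim-value = 10
Branch 5: length 11, Nim-value = 11
Total Nim-value = XOR of all branch values:
0 XOR 1 = 1
1 XOR 4 = 5
5 XOR 10 = 15
15 XOR 10 = 5
5 XOR 11 = 14
Nim-value of the tree = 14

14


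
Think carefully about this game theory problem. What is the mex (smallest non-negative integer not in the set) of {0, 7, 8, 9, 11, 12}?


Set = {0, 7, 8, 9, 11, 12}
0 is in the set.
1 is NOT in the set. This is the mex.
mex = 1

1


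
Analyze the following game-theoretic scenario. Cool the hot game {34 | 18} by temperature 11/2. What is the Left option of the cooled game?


Original game: {34 | 18} (a switch {a | b} with a > b).
Cooling by t (for t below the temperature (a - b)/2 = 8) taxes each move by t: {a | b} cooled by t is {a - t | b + t}.
Cooling amount: t = 11/2
Cooled Left option: 34 - 11/2 = 57/2
Cooled Right option: 18 + 11/2 = 47/2
Cooled game: {57/2 | 47/2}
Left option = 57/2

57/2


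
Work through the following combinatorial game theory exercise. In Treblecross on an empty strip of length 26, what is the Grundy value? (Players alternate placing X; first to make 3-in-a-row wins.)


Treblecross: place X on empty cells; 3-in-a-row wins.
Playing within two cells of an existing X lets the opponent win at once, so sensible play treats the cells i-2..i+2 around each X as dead. The player left with no safe cell loses, so this is a normal-play take-away game on strips of safe cells.
Placing X at cell i (0-indexed) of a strip of k safe cells leaves independent strips of sizes max(0, i-2) and max(0, k-i-3). Hence G(k) = mex{ G(max(0,i-2)) XOR G(max(0,k-i-3)) : 0 <= i < k }, with G(0) = 0.
G(1): splits (0,0):0^0=0 -> mex({0}) = 1
G(2): splits (0,0):0^0=0 -> mex({0}) = 1
G(3): splits (0,0):0^0=0 -> mex({0}) = 1
G(4): splits (0,1):0^1=1 (0,0):0^0=0 -> mex({0, 1}) = 2
G(5): splits (0,2):0^1=1 (0,1):0^1=1 (0,0):0^0=0 -> mex({0, 1}) = 2
G(6) = mex({1}) = 0
G(7) = mex({0, 1, 2}) = 3
G(8) = mex({0, 1, 2}) = 3
G(9) = mex({0, 2}) = 1
G(10) = mex({0, 2, 3}) = 1
G(11) = mex({0, 3}) = 1
G(12) = mex({1, 3}) = 0
G(13) = mex({0, 1, 2, 3}) = 4
G(14) = mex({0, 1, 2}) = 3
G(15) = mex({0, 1, 2}) = 3
G(16) = mex({0, 1, 2, 4}) = 3
G(17) = mex({0, 1, 3, 4}) = 2
G(18) = mex({0, 1, 3, 4}) = 2
G(19) = mex({0, 1, 3, 5}) = 2
G(20) = mex({0, 1, 2, 3, 5}) = 4
G(21) = mex({0, 1, 2, 3, 5}) = 4
G(22) = mex({1, 2, 6}) = 0
G(23) = mex({0, 1, 2, 3, 4, 6}) = 5
G(24) = mex({0, 1, 2, 3, 4}) = 5
G(25) = mex({0, 1, 3, 4, 7}) = 2
G(26) = mex({0, 1, 3, 4, 5, 7}) = 2
Therefore G(26) = 2.

2


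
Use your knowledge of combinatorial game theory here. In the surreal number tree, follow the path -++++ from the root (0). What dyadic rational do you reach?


Sign expansion: -++++
Rule: track bounds (lo, hi), initially (-inf, +inf). On '+', the current value becomes lo and we move to the simplest number in (value, hi): value + 1 if hi = +inf, otherwise the midpoint (value + hi)/2. On '-', the current value becomes hi and we move to value - 1 if lo = -inf, otherwise the midpoint (lo + value)/2.
Start at 0.
Step 1: sign = -, move left. Bounds: (-inf, 0). Value = -1
Step 2: sign = +, move right. Bounds: (-1, 0). Value = -1/2
Step 3: sign = +, move right. Bounds: (-1/2, 0). Value = -1/4
Step 4: sign = +, move right. Bounds: (-1/4, 0). Value = -1/8
Step 5: sign = +, move right. Bounds: (-1/8, 0). Value = -1/16
The surreal number with sign expansion -++++ is -1/16.

-1/16


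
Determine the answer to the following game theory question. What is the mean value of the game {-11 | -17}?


Game = {-11 | -17}, a switch {a | b} with numbers a > b.
Its thermograph has left wall a - t and right wall b + t, which meet at t = (a - b)/2, where both equal (a + b)/2. So the mast (mean value) is at (a + b)/2.
Mean = (-11 + (-17))/2 = -28/2 = -14

-14


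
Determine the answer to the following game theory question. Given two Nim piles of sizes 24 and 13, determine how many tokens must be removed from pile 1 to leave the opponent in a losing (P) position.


Piles: 24 and 13
Current XOR: 24 XOR 13 = 21 (non-zero, so this is an N-position).
To make the XOR zero, we need to find a move that balances the piles.
For pile 1 (size 24): target = 24 XOR 21 = 13
We reduce pile 1 from 24 to 13.
Tokens removed: 24 - 13 = 11
Verification: 13 XOR 13 = 0

11


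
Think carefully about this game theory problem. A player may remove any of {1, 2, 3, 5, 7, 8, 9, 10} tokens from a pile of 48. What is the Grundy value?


The subtraction set is S = {1, 2, 3, 5, 7, 8, 9, 10}.
G(k) = mex{ G(k - s) : s in S, s <= k }. We compute iteratively: G(0) = 0.
G(1) = mex({0}) = 1
G(2) = mex({0, 1}) = 2
G(3) = mex({0, 1, 2}) = 3
G(4) = mex({1, 2, 3}) = 0
G(5) = mex({0, 2, 3}) = 1
G(6) = mex({0, 1, 3}) = 2
G(7) = mex({0, 1, 2}) = 3
G(8) = mex({0, 1, 2, 3}) = 4
G(9) = mex({0, 1, 2, 3, 4}) = 5
G(10) = mex({0, 1, 2, 3, 4, 5}) = 6
G(11) = mex({0, 1, 2, 3, 4, 5, 6}) = 7
G(12) = mex({0, 1, 2, 3, 5, 6, 7}) = 4
G(13) = mex({0, 1, 2, 3, 4, 6, 7}) = 5
G(14) = mex({0, 1, 2, 3, 4, 5, 7}) = 6
G(15) = mex({1, 2, 3, 4, 5, 6}) = 0
G(16) = mex({0, 2, 3, 4, 5, 6, 7}) = 1
G(17) = mex({0, 1, 3, 4, 5, 6}) = 2
G(18) = mex({0, 1, 2, 4, 5, 6, 7}) = 3
G(19) = mex({1, 2, 3, 4, 5, 6, 7}) = 0
G(20) = mex({0, 2, 3, 4, 5, 6, 7}) = 1
G(21) = mex({0, 1, 3, 4, 5, 6, 7}) = 2
G(22) = mex({0, 1, 2, 4, 5, 6}) = 3
G(23) = mex({0, 1, 2, 3, 5, 6}) = 4
G(24) = mex({0, 1, 2, 3, 4, 6}) = 5
Observe that G(15)..G(24) = 0, 1, 2, 3, 0, 1, 2, 3, 4, 5 repeats G(0)..G(9) = 0, 1, 2, 3, 0, 1, 2, 3, 4, 5.
For k >= max(S) = 10, G(k) is determined by the previous 10 values G(k-10)..G(k-1); a window of 10 consecutive values has recurred shifted by 15, so by induction G(k + 15) = G(k) for all k >= 0: the sequence is periodic from the start with period 15.
One period: G(0..14) = 0, 1, 2, 3, 0, 1, 2, 3, 4, 5, 6, 7, 4, 5, 6.
48 mod 15 = 3, so G(48) = G(3) = 3.

3


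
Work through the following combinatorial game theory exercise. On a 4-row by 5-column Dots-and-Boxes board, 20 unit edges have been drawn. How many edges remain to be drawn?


Grid: 4 x 5 boxes, i.e. 5 rows and 6 columns of dots.
Horizontal edges: (rows + 1) * cols = 5 * 5 = 25
Vertical edges: rows * (cols + 1) = 4 * 6 = 24
Total edges: 25 + 24 = 49
Edges drawn: 20
Remaining: 49 - 20 = 29

29


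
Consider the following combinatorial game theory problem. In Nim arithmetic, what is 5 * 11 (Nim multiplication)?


Nim multiplication is bilinear over XOR: (u XOR v) * w = (u*w) XOR (v*w).
So we split each operand into its bit components and XOR the pairwise Nim products.
5 = 1 + 4 (as XOR of powers of 2).
11 = 1 + 2 + 8 (as XOR of powers of 2).
Using the standard Nim-product table on single bits:
  2*2 = 3,   2*4 = 8,   2*8 = 12,
  4*4 = 6,   4*8 = 11,  8*8 = 13,
and  1*x = x (identity), k*l = l*k (commutative).
Pairwise Nim products:
  1 * 1 = 1
  1 * 2 = 2
  1 * 8 = 8
  4 * 1 = 4
  4 * 2 = 8
  4 * 8 = 11
XOR them: 1 XOR 2 XOR 8 XOR 4 XOR 8 XOR 11 = 12.
Result: 5 * 11 = 12 (in Nim).

12


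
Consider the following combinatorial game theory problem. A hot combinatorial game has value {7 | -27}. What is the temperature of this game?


The game is {7 | -27}, a switch {a | b} with numbers a > b.
Cooling {a | b} by t gives {a - t | b + t}, which stops being hot when a - t = b + t, i.e. at t = (a - b)/2. So the temperature of a switch is (a - b)/2.
Temperature = (Left option - Right option) / 2
= (7 - (-27)) / 2
= 34 / 2
= 17

17


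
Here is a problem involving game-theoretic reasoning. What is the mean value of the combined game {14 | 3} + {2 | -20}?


G1 = {14 | 3}, G2 = {2 | -20}
Each is a switch {a | b} with numbers a > b; its mean value is (a + b)/2, and mean value is additive over game sums: m(G1 + G2) = m(G1) + m(G2).
Mean of G1 = (14 + (3))/2 = 17/2 = 17/2
Mean of G2 = (2 + (-20))/2 = -18/2 = -9
Mean of G1 + G2 = 17/2 + -9 = -1/2

-1/2


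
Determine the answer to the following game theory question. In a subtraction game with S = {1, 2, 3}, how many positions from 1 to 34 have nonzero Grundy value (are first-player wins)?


Subtraction set S = {1, 2, 3}, so G(n) = n mod 4.
G(n) = 0 when n is a multiple of 4.
Multiples of 4 in [1, 34]: 8
N-positions (nonzero Grundy) = 34 - 8 = 26

26


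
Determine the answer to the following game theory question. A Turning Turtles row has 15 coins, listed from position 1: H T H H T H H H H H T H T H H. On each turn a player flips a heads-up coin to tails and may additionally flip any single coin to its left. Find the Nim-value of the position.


Coins: H T H H T H H H H H T H T H H
Key fact: a single head at position k behaves exactly like a Nim heap of size k (turning it to T and optionally flipping a coin at j < k corresponds to moving the heap from k to j, or to 0), and heads combine as a disjunctive sum (two heads at the same place would cancel, matching j XOR j = 0). So the Nim-value is the XOR of the 1-indexed positions of the heads.
Face-up positions (1-indexed): [1, 3, 4, 6, 7, 8, 9, 10, 12, 14, 15]
XOR 0 with 1: 0 XOR 1 = 1
XOR 1 with 3: 1 XOR 3 = 2
XOR 2 with 4: 2 XOR 4 = 6
XOR 6 with 6: 6 XOR 6 = 0
XOR 0 with 7: 0 XOR 7 = 7
XOR 7 with 8: 7 XOR 8 = 15
XOR 15 with 9: 15 XOR 9 = 6
XOR 6 with 10: 6 XOR 10 = 12
XOR 12 with 12: 12 XOR 12 = 0
XOR 0 with 14: 0 XOR 14 = 14
XOR 14 with 15: 14 XOR 15 = 1
Nim-value = 1

1


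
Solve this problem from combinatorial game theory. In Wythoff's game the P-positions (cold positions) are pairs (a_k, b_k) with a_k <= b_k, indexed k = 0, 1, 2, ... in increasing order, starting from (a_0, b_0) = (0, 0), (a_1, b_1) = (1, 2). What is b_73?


By Wythoff's theorem, a_k = floor(k * phi) and b_k = floor(k * phi^2) = a_k + k, where phi = (1 + sqrt(5))/2 is the golden ratio.
phi = (1 + sqrt(5))/2 = 1.618034
phi^2 = phi + 1 = 2.618034
k = 73
k * phi^2 = 73 * 2.618034 = 191.116481
b_73 = floor(k * phi^2) = 191 (check: a_73 + k = 118 + 73 = 191)

191


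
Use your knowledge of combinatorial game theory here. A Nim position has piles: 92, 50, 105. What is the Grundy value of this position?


We need the XOR (exclusive or) of all pile sizes.
After XOR-ing pile 1 (size 92): 0 XOR 92 = 92
After XOR-ing pile 2 (size 50): 92 XOR 50 = 110
After XOR-ing pile 3 (size 105): 110 XOR 105 = 7
The Nim-value of this position is 7.

7


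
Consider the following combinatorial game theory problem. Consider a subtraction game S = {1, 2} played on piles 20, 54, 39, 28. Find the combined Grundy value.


Subtraction set: {1, 2}
For this subtraction set, G(n) = n mod 3 (period = max + 1 = 3).
Pile 1 (size 20): G(20) = 20 mod 3 = 2
Pile 2 (size 54): G(54) = 54 mod 3 = 0
Pile 3 (size 39): G(39) = 39 mod 3 = 0
Pile 4 (size 28): G(28) = 28 mod 3 = 1
Total Grundy value = XOR of all: 2 XOR 0 XOR 0 XOR 1 = 3

3


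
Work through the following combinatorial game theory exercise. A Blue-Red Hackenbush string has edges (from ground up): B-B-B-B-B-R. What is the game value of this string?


Edges (from ground): B-B-B-B-B-R
By Berlekamp's sign-expansion rule, a Blue-Red Hackenbush stalk has the value of the surreal number whose sign sequence is the edge sequence with B -> + and R -> -.
Sign sequence: +++++-
Trace the sign expansion in the surreal number tree, starting from 0:
Edge 1: B (sign +) -> bounds (0, +inf), value = 1
Edge 2: B (sign +) -> bounds (1, +inf), value = 2
Edge 3: B (sign +) -> bounds (2, +inf), value = 3
Edge 4: B (sign +) -> bounds (3, +inf), value = 4
Edge 5: B (sign +) -> bounds (4, +inf), value = 5
Edge 6: R (sign -) -> bounds (4, 5), value = 9/2
Game value = 9/2

9/2


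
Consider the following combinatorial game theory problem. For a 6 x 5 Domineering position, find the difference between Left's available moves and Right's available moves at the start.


Board is 6 x 5 (rows x cols).
Left (vertical) placements: (rows-1) * cols = 5 * 5 = 25
Right (horizontal) placements: rows * (cols-1) = 6 * 4 = 24
Advantage = Left - Right = 25 - 24 = 1

1


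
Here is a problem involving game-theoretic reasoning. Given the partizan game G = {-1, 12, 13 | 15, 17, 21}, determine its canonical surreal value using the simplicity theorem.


Left options: {-1, 12, 13}, max = 13
Right options: {15, 17, 21}, min = 15
All options are numbers and max(Left) < min(Right), so by the simplicity theorem the value is the simplest (earliest-born) number strictly between 13 and 15.
The only integer strictly between 13 and 15 is 14.
No non-integer in the interval can be simpler: if x is a non-integer in the interval, then floor(x) or ceil(x) also lies in the interval (the interval contains an integer), and both are proper prefixes of x's sign expansion, i.e. born earlier. So the game value is 14.
Game value = 14

14


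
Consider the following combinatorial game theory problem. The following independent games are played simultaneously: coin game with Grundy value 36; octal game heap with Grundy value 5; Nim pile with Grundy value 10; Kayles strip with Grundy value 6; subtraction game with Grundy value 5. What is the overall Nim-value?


By the Sprague-Grundy theorem, the Grundy value of a sum of games is the XOR of individual Grundy values.
coin game: Grundy value = 36. Running XOR: 0 XOR 36 = 36
octal game heap: Grundy value = 5. Running XOR: 36 XOR 5 = 33
Nim pile: Grundy value = 10. Running XOR: 33 XOR 10 = 43
Kayles strip: Grundy value = 6. Running XOR: 43 XOR 6 = 45
subtraction game: Grundy value = 5. Running XOR: 45 XOR 5 = 40
The combined Grundy value is 40.

40


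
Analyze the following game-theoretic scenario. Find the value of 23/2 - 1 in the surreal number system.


x = 23/2, y = 1
Converting to common denominator: 2
x = 23/2, y = 2/2
x - y = 23/2 - 1 = 21/2

21/2


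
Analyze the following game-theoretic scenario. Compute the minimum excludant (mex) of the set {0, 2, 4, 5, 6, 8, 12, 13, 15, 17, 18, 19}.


Set = {0, 2, 4, 5, 6, 8, 12, 13, 15, 17, 18, 19}
0 is in the set.
1 is NOT in the set. This is the mex.
mex = 1

1


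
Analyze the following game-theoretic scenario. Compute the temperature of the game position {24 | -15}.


The game is {24 | -15}, a switch {a | b} with numbers a > b.
Cooling {a | b} by t gives {a - t | b + t}, which stops being hot when a - t = b + t, i.e. at t = (a - b)/2. So the temperature of a switch is (a - b)/2.
Temperature = (Left option - Right option) / 2
= (24 - (-15)) / 2
= 39 / 2
= 39/2

39/2


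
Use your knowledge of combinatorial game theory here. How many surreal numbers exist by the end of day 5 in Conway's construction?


Day 0: {|} = 0 is born. Count = 1.
Day n: the number of surreal numbers born by day n is 2^(n+1) - 1.
By day 0: 2^1 - 1 = 1
By day 1: 2^2 - 1 = 3
By day 2: 2^3 - 1 = 7
By day 3: 2^4 - 1 = 15
By day 4: 2^5 - 1 = 31
By day 5: 2^6 - 1 = 63
By day 5: 63 surreal numbers.

63


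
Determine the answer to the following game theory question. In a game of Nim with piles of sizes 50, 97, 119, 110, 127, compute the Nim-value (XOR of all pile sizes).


We need the XOR (exclusive or) of all pile sizes.
After XOR-ing pile 1 (size 50): 0 XOR 50 = 50
After XOR-ing pile 2 (size 97): 50 XOR 97 = 83
After XOR-ing pile 3 (size 119): 83 XOR 119 = 36
After XOR-ing pile 4 (size 110): 36 XOR 110 = 74
After XOR-ing pile 5 (size 127): 74 XOR 127 = 53
The Nim-value of this position is 53.

53


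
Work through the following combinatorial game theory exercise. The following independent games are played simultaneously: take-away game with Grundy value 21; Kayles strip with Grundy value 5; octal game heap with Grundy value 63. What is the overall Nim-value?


By the Sprague-Grundy theorem, the Grundy value of a sum of games is the XOR of individual Grundy values.
take-away game: Grundy value = 21. Running XOR: 0 XOR 21 = 21
Kayles strip: Grundy value = 5. Running XOR: 21 XOR 5 = 16
octal game heap: Grundy value = 63. Running XOR: 16 XOR 63 = 47
The combined Grundy value is 47.

47


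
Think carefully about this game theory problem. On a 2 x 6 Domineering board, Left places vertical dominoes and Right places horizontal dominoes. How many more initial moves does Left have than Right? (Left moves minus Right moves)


Board is 2 x 6 (rows x cols).
Left (vertical) placements: (rows-1) * cols = 1 * 6 = 6
Right (horizontal) placements: rows * (cols-1) = 2 * 5 = 10
Advantage = Left - Right = 6 - 10 = -4

-4


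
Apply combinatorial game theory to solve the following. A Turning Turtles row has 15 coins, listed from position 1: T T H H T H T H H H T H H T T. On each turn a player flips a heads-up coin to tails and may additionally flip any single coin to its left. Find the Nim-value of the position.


Coins: T T H H T H T H H H T H H T T
Key fact: a single head at position k behaves exactly like a Nim heap of size k (turning it to T and optionally flipping a coin at j < k corresponds to moving the heap from k to j, or to 0), and heads combine as a disjunctive sum (two heads at the same place would cancel, matching j XOR j = 0). So the Nim-value is the XOR of the 1-indexed positions of the heads.
Face-up positions (1-indexed): [3, 4, 6, 8, 9, 10, 12, 13]
XOR 0 with 3: 0 XOR 3 = 3
XOR 3 with 4: 3 XOR 4 = 7
XOR 7 with 6: 7 XOR 6 = 1
XOR 1 with 8: 1 XOR 8 = 9
XOR 9 with 9: 9 XOR 9 = 0
XOR 0 with 10: 0 XOR 10 = 10
XOR 10 with 12: 10 XOR 12 = 6
XOR 6 with 13: 6 XOR 13 = 11
Nim-value = 11

11


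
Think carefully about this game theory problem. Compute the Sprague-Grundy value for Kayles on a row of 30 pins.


Kayles: a move removes 1 or 2 adjacent pins from a contiguous row.
Removing pins from a row of k leaves two independent rows (a, b) with a + b = k - 1 (one pin) or a + b = k - 2 (two pins); an end removal gives a = 0.
By Sprague-Grundy, G(k) = mex{ G(a) XOR G(b) } over all these splits. G(0) = 0.
G(1): splits (0,0):0^0=0 -> mex({0}) = 1
G(2): splits (0,1):0^1=1 (0,0):0^0=0 -> mex({0, 1}) = 2
G(3): splits (0,2):0^2=2 (1,1):1^1=0 (0,1):0^1=1 -> mex({0, 1, 2}) = 3
G(4): splits (0,3):0^3=3 (1,2):1^2=3 (0,2):0^2=2 (1,1):1^1=0 -> mex({0, 2, 3}) = 1
G(5): splits (0,4):0^1=1 (1,3):1^3=2 (2,2):2^2=0 (0,3):0^3=3 (1,2):1^2=3 -> mex({0, 1, 2, 3}) = 4
G(6) = mex({0, 1, 2, 4}) = 3
G(7) = mex({0, 1, 3, 4, 5}) = 2
G(8) = mex({0, 2, 3, 5, 6}) = 1
G(9) = mex({0, 1, 2, 3, 6, 7}) = 4
G(10) = mex({0, 1, 3, 4, 5, 7}) = 2
G(11) = mex({0, 1, 2, 3, 4, 5}) = 6
G(12) = mex({0, 1, 2, 3, 5, 6, 7}) = 4
G(13) = mex({0, 2, 3, 4, 6, 7}) = 1
G(14) = mex({0, 1, 4, 5, 6, 7}) = 2
G(15) = mex({0, 1, 2, 3, 4, 5, 6}) = 7
G(16) = mex({0, 2, 3, 5, 6, 7}) = 1
G(17) = mex({0, 1, 2, 3, 5, 6, 7}) = 4
G(18) = mex({0, 1, 2, 4, 5, 6}) = 3
G(19) = mex({0, 1, 3, 4, 5, 7}) = 2
G(20) = mex({0, 2, 3, 4, 5, 6, 7}) = 1
G(21) = mex({0, 1, 2, 3, 5, 6, 7}) = 4
G(22) = mex({0, 1, 2, 3, 4, 5, 7}) = 6
G(23) = mex({0, 1, 2, 3, 4, 5, 6}) = 7
G(24) = mex({0, 1, 2, 3, 5, 6, 7}) = 4
G(25) = mex({0, 2, 3, 4, 6, 7}) = 1
G(26) = mex({0, 1, 3, 4, 5, 6, 7}) = 2
G(27) = mex({0, 1, 2, 3, 4, 5, 6, 7}) = 8
G(28) = mex({0, 1, 2, 3, 4, 6, 7, 8}) = 5
G(29) = mex({0, 1, 2, 3, 5, 6, 7, 8, 9}) = 4
G(30) = mex({0, 1, 2, 3, 4, 5, 6, 9, 10}) = 7
Therefore G(30) = 7.

7


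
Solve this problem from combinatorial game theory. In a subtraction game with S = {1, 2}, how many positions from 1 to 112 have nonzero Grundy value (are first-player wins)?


Subtraction set S = {1, 2}, so G(n) = n mod 3.
G(n) = 0 when n is a multiple of 3.
Multiples of 3 in [1, 112]: 37
N-positions (nonzero Grundy) = 112 - 37 = 75

75


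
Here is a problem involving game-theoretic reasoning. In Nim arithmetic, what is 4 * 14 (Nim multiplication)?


Nim multiplication is bilinear over XOR: (u XOR v) * w = (u*w) XOR (v*w).
So we split each operand into its bit components and XOR the pairwise Nim products.
4 = 4 (as XOR of powers of 2).
14 = 2 + 4 + 8 (as XOR of powers of 2).
Using the standard Nim-product table on single bits:
  2*2 = 3,   2*4 = 8,   2*8 = 12,
  4*4 = 6,   4*8 = 11,  8*8 = 13,
and  1*x = x (identity), k*l = l*k (commutative).
Pairwise Nim products:
  4 * 2 = 8
  4 * 4 = 6
  4 * 8 = 11
XOR them: 8 XOR 6 XOR 11 = 5.
Result: 4 * 14 = 5 (in Nim).

5


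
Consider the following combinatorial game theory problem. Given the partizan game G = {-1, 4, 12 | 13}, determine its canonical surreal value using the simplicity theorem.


Left options: {-1, 4, 12}, max = 12
Right options: {13}, min = 13
All options are numbers and max(Left) < min(Right), so by the simplicity theorem the value is the simplest (earliest-born) number strictly between 12 and 13.
No integer lies strictly between 12 and 13, so the value is the dyadic rational m/2^k in the interval with the smallest k (then m odd); search k = 1, 2, ...:
Denominator 2: 25/2 lies strictly between 12 and 13 -- found.
The simplest number in the interval is 25/2.
Game value = 25/2

25/2


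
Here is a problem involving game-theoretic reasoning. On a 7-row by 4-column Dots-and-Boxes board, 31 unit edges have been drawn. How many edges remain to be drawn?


Grid: 7 x 4 boxes, i.e. 8 rows and 5 columns of dots.
Horizontal edges: (rows + 1) * cols = 8 * 4 = 32
Vertical edges: rows * (cols + 1) = 7 * 5 = 35
Total edges: 32 + 35 = 67
Edges drawn: 31
Remaining: 67 - 31 = 36

36


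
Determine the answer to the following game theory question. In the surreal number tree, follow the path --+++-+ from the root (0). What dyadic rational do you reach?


Sign expansion: --+++-+
Rule: track bounds (lo, hi), initially (-inf, +inf). On '+', the current value becomes lo and we move to the simplest number in (value, hi): value + 1 if hi = +inf, otherwise the midpoint (value + hi)/2. On '-', the current value becomes hi and we move to value - 1 if lo = -inf, otherwise the midpoint (lo + value)/2.
Start at 0.
Step 1: sign = -, move left. Bounds: (-inf, 0). Value = -1
Step 2: sign = -, move left. Bounds: (-inf, -1). Value = -2
Step 3: sign = +, move right. Bounds: (-2, -1). Value = -3/2
Step 4: sign = +, move right. Bounds: (-3/2, -1). Value = -5/4
Step 5: sign = +, move right. Bounds: (-5/4, -1). Value = -9/8
Step 6: sign = -, move left. Bounds: (-5/4, -9/8). Value = -19/16
Step 7: sign = +, move right. Bounds: (-19/16, -9/8). Value = -37/32
The surreal number with sign expansion --+++-+ is -37/32.

-37/32


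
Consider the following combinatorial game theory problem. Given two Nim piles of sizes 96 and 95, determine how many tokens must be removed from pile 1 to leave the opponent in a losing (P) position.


Piles: 96 and 95
Current XOR: 96 XOR 95 = 63 (non-zero, so this is an N-position).
To make the XOR zero, we need to find a move that balances the piles.
For pile 1 (size 96): target = 96 XOR 63 = 95
We reduce pile 1 from 96 to 95.
Tokens removed: 96 - 95 = 1
Verification: 95 XOR 95 = 0

1


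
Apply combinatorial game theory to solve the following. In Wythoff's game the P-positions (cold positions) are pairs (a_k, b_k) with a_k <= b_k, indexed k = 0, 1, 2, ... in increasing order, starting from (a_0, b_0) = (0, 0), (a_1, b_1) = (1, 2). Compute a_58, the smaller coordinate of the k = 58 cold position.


By Wythoff's theorem, a_k = floor(k * phi) and b_k = floor(k * phi^2) = a_k + k, where phi = (1 + sqrt(5))/2 is the golden ratio.
phi = (1 + sqrt(5))/2 = 1.618034
k = 58
k * phi = 58 * 1.618034 = 93.845971
a_58 = floor(k * phi) = 93

93


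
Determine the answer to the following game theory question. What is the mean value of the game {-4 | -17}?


Game = {-4 | -17}, a switch {a | b} with numbers a > b.
Its thermograph has left wall a - t and right wall b + t, which meet at t = (a - b)/2, where both equal (a + b)/2. So the mast (mean value) is at (a + b)/2.
Mean = (-4 + (-17))/2 = -21/2 = -21/2

-21/2


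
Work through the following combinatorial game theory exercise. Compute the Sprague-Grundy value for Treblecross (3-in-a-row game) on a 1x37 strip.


Treblecross: place X on empty cells; 3-in-a-row wins.
Playing within two cells of an existing X lets the opponent win at once, so sensible play treats the cells i-2..i+2 around each X as dead. The player left with no safe cell loses, so this is a normal-play take-away game on strips of safe cells.
Placing X at cell i (0-indexed) of a strip of k safe cells leaves independent strips of sizes max(0, i-2) and max(0, k-i-3). Hence G(k) = mex{ G(max(0,i-2)) XOR G(max(0,k-i-3)) : 0 <= i < k }, with G(0) = 0.
G(1): splits (0,0):0^0=0 -> mex({0}) = 1
G(2): splits (0,0):0^0=0 -> mex({0}) = 1
G(3): splits (0,0):0^0=0 -> mex({0}) = 1
G(4): splits (0,1):0^1=1 (0,0):0^0=0 -> mex({0, 1}) = 2
G(5): splits (0,2):0^1=1 (0,1):0^1=1 (0,0):0^0=0 -> mex({0, 1}) = 2
G(6) = mex({1}) = 0
G(7) = mex({0, 1, 2}) = 3
G(8) = mex({0, 1, 2}) = 3
G(9) = mex({0, 2}) = 1
G(10) = mex({0, 2, 3}) = 1
G(11) = mex({0, 3}) = 1
G(12) = mex({1, 3}) = 0
G(13) = mex({0, 1, 2, 3}) = 4
G(14) = mex({0, 1, 2}) = 3
G(15) = mex({0, 1, 2}) = 3
G(16) = mex({0, 1, 2, 4}) = 3
G(17) = mex({0, 1, 3, 4}) = 2
G(18) = mex({0, 1, 3, 4}) = 2
G(19) = mex({0, 1, 3, 5}) = 2
G(20) = mex({0, 1, 2, 3, 5}) = 4
G(21) = mex({0, 1, 2, 3, 5}) = 4
G(22) = mex({1, 2, 6}) = 0
G(23) = mex({0, 1, 2, 3, 4, 6}) = 5
G(24) = mex({0, 1, 2, 3, 4}) = 5
G(25) = mex({0, 1, 3, 4, 7}) = 2
G(26) = mex({0, 1, 3, 4, 5, 7}) = 2
G(27) = mex({0, 1, 3, 5}) = 2
G(28) = mex({0, 1, 2, 5}) = 3
G(29) = mex({0, 1, 2, 4, 5, 6}) = 3
G(30) = mex({1, 2, 4, 6}) = 0
G(31) = mex({0, 1, 2, 3, 4, 6}) = 5
G(32) = mex({1, 2, 3, 4, 7}) = 0
G(33) = mex({0, 3, 7}) = 1
G(34) = mex({0, 2, 3, 5, 7}) = 1
G(35) = mex({0, 2, 3, 5, 6}) = 1
G(36) = mex({0, 1, 2, 5, 6}) = 3
G(37) = mex({0, 1, 2, 4, 5, 6}) = 3
Therefore G(37) = 3.

3


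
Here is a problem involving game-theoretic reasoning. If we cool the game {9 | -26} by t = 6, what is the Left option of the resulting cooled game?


Original game: {9 | -26} (a switch {a | b} with a > b).
Cooling by t (for t below the temperature (a - b)/2 = 35/2) taxes each move by t: {a | b} cooled by t is {a - t | b + t}.
Cooling amount: t = 6
Cooled Left option: 9 - 6 = 3
Cooled Right option: -26 + 6 = -20
Cooled game: {3 | -20}
Left option = 3

3


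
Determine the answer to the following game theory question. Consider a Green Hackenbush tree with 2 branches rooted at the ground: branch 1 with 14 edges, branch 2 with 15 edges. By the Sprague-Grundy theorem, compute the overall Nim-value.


The tree has 2 branches from the ground vertex.
In Green Hackenbush, the Nim-value of a simple path of length k is k.
Branch 1: length 14, Nim-value = 14
Branch 2: length 15, Nim-value = 15
Total Nim-value = XOR of all branch values:
0 XOR 14 = 14
14 XOR 15 = 1
Nim-value of the tree = 1

1


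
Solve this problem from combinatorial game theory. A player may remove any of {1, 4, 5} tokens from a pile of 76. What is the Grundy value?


The subtraction set is S = {1, 4, 5}.
G(k) = mex{ G(k - s) : s in S, s <= k }. We compute iteratively: G(0) = 0.
G(1) = mex({0}) = 1
G(2) = mex({1}) = 0
G(3) = mex({0}) = 1
G(4) = mex({0, 1}) = 2
G(5) = mex({0, 1, 2}) = 3
G(6) = mex({0, 1, 3}) = 2
G(7) = mex({0, 1, 2}) = 3
G(8) = mex({1, 2, 3}) = 0
G(9) = mex({0, 2, 3}) = 1
G(10) = mex({1, 2, 3}) = 0
G(11) = mex({0, 2, 3}) = 1
G(12) = mex({0, 1, 3}) = 2
Observe that G(8)..G(12) = 0, 1, 0, 1, 2 repeats G(0)..G(4) = 0, 1, 0, 1, 2.
For k >= max(S) = 5, G(k) is determined by the previous 5 values G(k-5)..G(k-1); a window of 5 consecutive values has recurred shifted by 8, so by induction G(k + 8) = G(k) for all k >= 0: the sequence is periodic from the start with period 8.
One period: G(0..7) = 0, 1, 0, 1, 2, 3, 2, 3.
76 mod 8 = 4, so G(76) = G(4) = 2.

2


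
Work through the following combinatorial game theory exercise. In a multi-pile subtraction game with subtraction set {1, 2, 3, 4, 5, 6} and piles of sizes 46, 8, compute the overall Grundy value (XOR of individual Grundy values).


Subtraction set: {1, 2, 3, 4, 5, 6}
For this subtraction set, G(n) = n mod 7 (period = max + 1 = 7).
Pile 1 (size 46): G(46) = 46 mod 7 = 4
Pile 2 (size 8): G(8) = 8 mod 7 = 1
Total Grundy value = XOR of all: 4 XOR 1 = 5

5


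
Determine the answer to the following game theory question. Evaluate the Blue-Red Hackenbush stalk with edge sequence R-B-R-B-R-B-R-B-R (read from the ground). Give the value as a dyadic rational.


Edges (from ground): R-B-R-B-R-B-R-B-R
By Berlekamp's sign-expansion rule, a Blue-Red Hackenbush stalk has the value of the surreal number whose sign sequence is the edge sequence with B -> + and R -> -.
Sign sequence: -+-+-+-+-
Trace the sign expansion in the surreal number tree, starting from 0:
Edge 1: R (sign -) -> bounds (-inf, 0), value = -1
Edge 2: B (sign +) -> bounds (-1, 0), value = -1/2
Edge 3: R (sign -) -> bounds (-1, -1/2), value = -3/4
Edge 4: B (sign +) -> bounds (-3/4, -1/2), value = -5/8
Edge 5: R (sign -) -> bounds (-3/4, -5/8), value = -11/16
Edge 6: B (sign +) -> bounds (-11/16, -5/8), value = -21/32
Edge 7: R (sign -) -> bounds (-11/16, -21/32), value = -43/64
Edge 8: B (sign +) -> bounds (-43/64, -21/32), value = -85/128
Edge 9: R (sign -) -> bounds (-43/64, -85/128), value = -171/256
Game value = -171/256

-171/256


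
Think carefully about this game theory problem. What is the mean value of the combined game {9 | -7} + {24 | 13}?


G1 = {9 | -7}, G2 = {24 | 13}
Each is a switch {a | b} with numbers a > b; its mean value is (a + b)/2, and mean value is additive over game sums: m(G1 + G2) = m(G1) + m(G2).
Mean of G1 = (9 + (-7))/2 = 2/2 = 1
Mean of G2 = (24 + (13))/2 = 37/2 = 37/2
Mean of G1 + G2 = 1 + 37/2 = 39/2

39/2


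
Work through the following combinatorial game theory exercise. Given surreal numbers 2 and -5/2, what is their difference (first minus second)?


x = 2, y = -5/2
Converting to common denominator: 2
x = 4/2, y = -5/2
x - y = 2 - -5/2 = 9/2

9/2


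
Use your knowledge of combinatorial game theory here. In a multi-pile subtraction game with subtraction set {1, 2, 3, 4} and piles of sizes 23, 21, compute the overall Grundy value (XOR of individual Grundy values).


Subtraction set: {1, 2, 3, 4}
For this subtraction set, G(n) = n mod 5 (period = max + 1 = 5).
Pile 1 (size 23): G(23) = 23 mod 5 = 3
Pile 2 (size 21): G(21) = 21 mod 5 = 1
Total Grundy value = XOR of all: 3 XOR 1 = 2

2


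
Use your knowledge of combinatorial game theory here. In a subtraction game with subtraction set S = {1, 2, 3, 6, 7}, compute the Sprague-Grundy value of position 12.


The subtraction set is S = {1, 2, 3, 6, 7}.
G(k) = mex{ G(k - s) : s in S, s <= k }. We compute iteratively: G(0) = 0.
G(1) = mex({0}) = 1
G(2) = mex({0, 1}) = 2
G(3) = mex({0, 1, 2}) = 3
G(4) = mex({1, 2, 3}) = 0
G(5) = mex({0, 2, 3}) = 1
G(6) = mex({0, 1, 3}) = 2
G(7) = mex({0, 1, 2}) = 3
G(8) = mex({1, 2, 3}) = 0
G(9) = mex({0, 2, 3}) = 1
G(10) = mex({0, 1, 3}) = 2
Observe that G(4)..G(10) = 0, 1, 2, 3, 0, 1, 2 repeats G(0)..G(6) = 0, 1, 2, 3, 0, 1, 2.
For k >= max(S) = 7, G(k) is determined by the previous 7 values G(k-7)..G(k-1); a window of 7 consecutive values has recurred shifted by 4, so by induction G(k + 4) = G(k) for all k >= 0: the sequence is periodic from the start with period 4.
One period: G(0..3) = 0, 1, 2, 3.
12 mod 4 = 0, so G(12) = G(0) = 0.

0


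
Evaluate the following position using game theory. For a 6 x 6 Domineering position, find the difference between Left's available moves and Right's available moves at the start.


Board is 6 x 6 (rows x cols).
Left (vertical) placements: (rows-1) * cols = 5 * 6 = 30
Right (horizontal) placements: rows * (cols-1) = 6 * 5 = 30
Advantage = Left - Right = 30 - 30 = 0

0


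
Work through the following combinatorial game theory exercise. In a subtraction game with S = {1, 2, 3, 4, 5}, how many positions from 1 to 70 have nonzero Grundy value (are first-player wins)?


Subtraction set S = {1, 2, 3, 4, 5}, so G(n) = n mod 6.
G(n) = 0 when n is a multiple of 6.
Multiples of 6 in [1, 70]: 11
N-positions (nonzero Grundy) = 70 - 11 = 59

59


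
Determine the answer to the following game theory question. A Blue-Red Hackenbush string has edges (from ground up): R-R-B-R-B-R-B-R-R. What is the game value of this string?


Edges (from ground): R-R-B-R-B-R-B-R-R
By Berlekamp's sign-expansion rule, a Blue-Red Hackenbush stalk has the value of the surreal number whose sign sequence is the edge sequence with B -> + and R -> -.
Sign sequence: --+-+-+--
Trace the sign expansion in the surreal number tree, starting from 0:
Edge 1: R (sign -) -> bounds (-inf, 0), value = -1
Edge 2: R (sign -) -> bounds (-inf, -1), value = -2
Edge 3: B (sign +) -> bounds (-2, -1), value = -3/2
Edge 4: R (sign -) -> bounds (-2, -3/2), value = -7/4
Edge 5: B (sign +) -> bounds (-7/4, -3/2), value = -13/8
Edge 6: R (sign -) -> bounds (-7/4, -13/8), value = -27/16
Edge 7: B (sign +) -> bounds (-27/16, -13/8), value = -53/32
Edge 8: R (sign -) -> bounds (-27/16, -53/32), value = -107/64
Edge 9: R (sign -) -> bounds (-27/16, -107/64), value = -215/128
Game value = -215/128

-215/128


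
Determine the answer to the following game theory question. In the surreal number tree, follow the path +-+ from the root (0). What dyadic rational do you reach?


Sign expansion: +-+
Rule: track bounds (lo, hi), initially (-inf, +inf). On '+', the current value becomes lo and we move to the simplest number in (value, hi): value + 1 if hi = +inf, otherwise the midpoint (value + hi)/2. On '-', the current value becomes hi and we move to value - 1 if lo = -inf, otherwise the midpoint (lo + value)/2.
Start at 0.
Step 1: sign = +, move right. Bounds: (0, +inf). Value = 1
Step 2: sign = -, move left. Bounds: (0, 1). Value = 1/2
Step 3: sign = +, move right. Bounds: (1/2, 1). Value = 3/4
The surreal number with sign expansion +-+ is 3/4.

3/4


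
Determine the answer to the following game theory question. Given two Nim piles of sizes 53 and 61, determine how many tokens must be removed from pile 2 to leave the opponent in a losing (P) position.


Piles: 53 and 61
Current XOR: 53 XOR 61 = 8 (non-zero, so this is an N-position).
To make the XOR zero, we need to find a move that balances the piles.
For pile 2 (size 61): target = 61 XOR 8 = 53
We reduce pile 2 from 61 to 53.
Tokens removed: 61 - 53 = 8
Verification: 53 XOR 53 = 0

8


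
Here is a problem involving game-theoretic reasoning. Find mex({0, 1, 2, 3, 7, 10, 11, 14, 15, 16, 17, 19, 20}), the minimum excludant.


Set = {0, 1, 2, 3, 7, 10, 11, 14, 15, 16, 17, 19, 20}
0 is in the set.
1 is in the set.
2 is in the set.
3 is in the set.
4 is NOT in the set. This is the mex.
mex = 4

4


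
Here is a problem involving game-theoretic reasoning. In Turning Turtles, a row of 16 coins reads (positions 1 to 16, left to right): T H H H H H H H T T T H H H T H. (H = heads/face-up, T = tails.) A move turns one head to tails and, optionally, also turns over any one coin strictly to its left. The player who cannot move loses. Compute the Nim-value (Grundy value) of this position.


Coins: T H H H H H H H T T T H H H T H
Key fact: a single head at position k behaves exactly like a Nim heap of size k (turning it to T and optionally flipping a coin at j < k corresponds to moving the heap from k to j, or to 0), and heads combine as a disjunctive sum (two heads at the same place would cancel, matching j XOR j = 0). So the Nim-value is the XOR of the 1-indexed positions of the heads.
Face-up positions (1-indexed): [2, 3, 4, 5, 6, 7, 8, 12, 13, 14, 16]
XOR 0 with 2: 0 XOR 2 = 2
XOR 2 with 3: 2 XOR 3 = 1
XOR 1 with 4: 1 XOR 4 = 5
XOR 5 with 5: 5 XOR 5 = 0
XOR 0 with 6: 0 XOR 6 = 6
XOR 6 with 7: 6 XOR 7 = 1
XOR 1 with 8: 1 XOR 8 = 9
XOR 9 with 12: 9 XOR 12 = 5
XOR 5 with 13: 5 XOR 13 = 8
XOR 8 with 14: 8 XOR 14 = 6
XOR 6 with 16: 6 XOR 16 = 22
Nim-value = 22

22


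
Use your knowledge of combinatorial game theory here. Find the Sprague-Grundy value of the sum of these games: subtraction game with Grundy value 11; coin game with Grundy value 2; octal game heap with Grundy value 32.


By the Sprague-Grundy theorem, the Grundy value of a sum of games is the XOR of individual Grundy values.
subtraction game: Grundy value = 11. Running XOR: 0 XOR 11 = 11
coin game: Grundy value = 2. Running XOR: 11 XOR 2 = 9
octal game heap: Grundy value = 32. Running XOR: 9 XOR 32 = 41
The combined Grundy value is 41.

41


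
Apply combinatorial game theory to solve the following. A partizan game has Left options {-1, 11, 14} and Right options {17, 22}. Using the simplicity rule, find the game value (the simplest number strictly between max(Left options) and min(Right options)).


Left options: {-1, 11, 14}, max = 14
Right options: {17, 22}, min = 17
All options are numbers and max(Left) < min(Right), so by the simplicity theorem the value is the simplest (earliest-born) number strictly between 14 and 17.
Integers 15 through 16 all lie strictly between 14 and 17.
Among integers, the simplest (lowest birthday = smallest |n|; 0 is born on day 0, +-n on day n) is 15.
No non-integer in the interval can be simpler: if x is a non-integer in the interval, then floor(x) or ceil(x) also lies in the interval (the interval contains an integer), and both are proper prefixes of x's sign expansion, i.e. born earlier. So the game value is 15.
Game value = 15

15


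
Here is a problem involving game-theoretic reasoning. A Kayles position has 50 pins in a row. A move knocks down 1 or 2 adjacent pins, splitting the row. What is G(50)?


Kayles: a move removes 1 or 2 adjacent pins from a contiguous row.
Removing pins from a row of k leaves two independent rows (a, b) with a + b = k - 1 (one pin) or a + b = k - 2 (two pins); an end removal gives a = 0.
By Sprague-Grundy, G(k) = mex{ G(a) XOR G(b) } over all these splits. G(0) = 0.
G(1): splits (0,0):0^0=0 -> mex({0}) = 1
G(2): splits (0,1):0^1=1 (0,0):0^0=0 -> mex({0, 1}) = 2
G(3): splits (0,2):0^2=2 (1,1):1^1=0 (0,1):0^1=1 -> mex({0, 1, 2}) = 3
G(4): splits (0,3):0^3=3 (1,2):1^2=3 (0,2):0^2=2 (1,1):1^1=0 -> mex({0, 2, 3}) = 1
G(5): splits (0,4):0^1=1 (1,3):1^3=2 (2,2):2^2=0 (0,3):0^3=3 (1,2):1^2=3 -> mex({0, 1, 2, 3}) = 4
G(6) = mex({0, 1, 2, 4}) = 3
G(7) = mex({0, 1, 3, 4, 5}) = 2
G(8) = mex({0, 2, 3, 5, 6}) = 1
G(9) = mex({0, 1, 2, 3, 6, 7}) = 4
G(10) = mex({0, 1, 3, 4, 5, 7}) = 2
G(11) = mex({0, 1, 2, 3, 4, 5}) = 6
G(12) = mex({0, 1, 2, 3, 5, 6, 7}) = 4
G(13) = mex({0, 2, 3, 4, 6, 7}) = 1
G(14) = mex({0, 1, 4, 5, 6, 7}) = 2
G(15) = mex({0, 1, 2, 3, 4, 5, 6}) = 7
G(16) = mex({0, 2, 3, 5, 6, 7}) = 1
G(17) = mex({0, 1, 2, 3, 5, 6, 7}) = 4
G(18) = mex({0, 1, 2, 4, 5, 6}) = 3
G(19) = mex({0, 1, 3, 4, 5, 7}) = 2
G(20) = mex({0, 2, 3, 4, 5, 6, 7}) = 1
G(21) = mex({0, 1, 2, 3, 5, 6, 7}) = 4
G(22) = mex({0, 1, 2, 3, 4, 5, 7}) = 6
G(23) = mex({0, 1, 2, 3, 4, 5, 6}) = 7
G(24) = mex({0, 1, 2, 3, 5, 6, 7}) = 4
G(25) = mex({0, 2, 3, 4, 6, 7}) = 1
G(26) = mex({0, 1, 3, 4, 5, 6, 7}) = 2
G(27) = mex({0, 1, 2, 3, 4, 5, 6, 7}) = 8
G(28) = mex({0, 1, 2, 3, 4, 6, 7, 8}) = 5
G(29) = mex({0, 1, 2, 3, 5, 6, 7, 8, 9}) = 4
G(30) = mex({0, 1, 2, 3, 4, 5, 6, 9, 10}) = 7
G(31) = mex({0, 1, 3, 4, 5, 7, 10, 11}) = 2
G(32) = mex({0, 2, 3, 4, 5, 6, 7, 9, 11}) = 1
G(33) = mex({0, 1, 2, 3, 4, 5, 6, 7, 9, 12}) = 8
G(34) = mex({0, 1, 2, 3, 4, 5, 7, 8, 11, 12}) = 6
G(35) = mex({0, 1, 2, 3, 4, 5, 6, 8, 9, 10, 11}) = 7
G(36) = mex({0, 1, 2, 3, 5, 6, 7, 9, 10}) = 4
G(37) = mex({0, 2, 3, 4, 6, 7, 9, 10, 11, 12}) = 1
G(38) = mex({0, 1, 3, 4, 5, 6, 7, 9, 10, 11, 12}) = 2
G(39) = mex({0, 1, 2, 4, 5, 6, 7, 9, 10, 12, 14}) = 3
G(40) = mex({0, 2, 3, 4, 6, 7, 11, 12, 14}) = 1
G(41) = mex({0, 1, 2, 3, 5, 6, 7, 9, 10, 11, 12}) = 4
G(42) = mex({0, 1, 2, 3, 4, 5, 6, 9, 10}) = 7
G(43) = mex({0, 1, 3, 4, 5, 7, 9, 10, 12, 15}) = 2
G(44) = mex({0, 2, 3, 4, 5, 6, 7, 9, 10, 12, 15}) = 1
G(45) = mex({0, 1, 2, 3, 4, 5, 6, 7, 9, 10, 12, 14}) = 8
G(46) = mex({0, 1, 3, 4, 5, 7, 8, 11, 12, 14}) = 2
G(47) = mex({0, 1, 2, 3, 4, 5, 6, 8, 9, 10, 11, 12}) = 7
G(48) = mex({0, 1, 2, 3, 5, 6, 7, 9, 10}) = 4
G(49) = mex({0, 2, 3, 4, 6, 7, 9, 10, 11, 12, 15}) = 1
G(50) = mex({0, 1, 4, 5, 6, 7, 9, 11, 12, 14, 15}) = 2
Therefore G(50) = 2.

2
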